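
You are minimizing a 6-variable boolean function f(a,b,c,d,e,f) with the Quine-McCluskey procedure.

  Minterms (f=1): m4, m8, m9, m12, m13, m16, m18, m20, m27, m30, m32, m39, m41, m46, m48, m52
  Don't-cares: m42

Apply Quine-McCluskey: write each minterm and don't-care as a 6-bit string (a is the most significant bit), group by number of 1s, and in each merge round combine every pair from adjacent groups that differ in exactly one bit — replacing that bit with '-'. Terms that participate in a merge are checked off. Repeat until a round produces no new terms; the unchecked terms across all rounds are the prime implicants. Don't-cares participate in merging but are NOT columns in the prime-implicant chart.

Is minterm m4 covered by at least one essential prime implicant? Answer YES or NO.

NO

size-2^0 implicants → 000100(✓)  001000(✓)  001001(✓)  001100(✓)  001101(✓)  010000(✓)  010010(✓)  010100(✓)  011011  011110  100000(✓)  100111  101001(✓)  101010(✓)  101110(✓)  110000(✓)  110100(✓)
size-2^1 implicants → -01001  -10000(✓)  -10100(✓)  0-0100  00-100  001-00(✓)  001-01(✓)  00100-(✓)  00110-(✓)  010-00(✓)  0100-0  1-0000  101-10  110-00(✓)
size-2^2 implicants → -10-00  001-0-
Unchecked terms (primes): -01001, -10-00, 0-0100, 00-100, 001-0-, 0100-0, 011011, 011110, 1-0000, 100111, 101-10
Minterm coverage:
  m4 ⊆ 0-0100,00-100
  m8 ⊆ 001-0- [E]
  m9 ⊆ -01001,001-0-
  m12 ⊆ 00-100,001-0-
  m13 ⊆ 001-0- [E]
  m16 ⊆ -10-00,0100-0
  m18 ⊆ 0100-0 [E]
  m20 ⊆ -10-00,0-0100
  m27 ⊆ 011011 [E]
  m30 ⊆ 011110 [E]
  m32 ⊆ 1-0000 [E]
  m39 ⊆ 100111 [E]
  m41 ⊆ -01001 [E]
  m46 ⊆ 101-10 [E]
  m48 ⊆ -10-00,1-0000
  m52 ⊆ -10-00 [E]
E = {-01001, -10-00, 001-0-, 0100-0, 011011, 011110, 1-0000, 100111, 101-10}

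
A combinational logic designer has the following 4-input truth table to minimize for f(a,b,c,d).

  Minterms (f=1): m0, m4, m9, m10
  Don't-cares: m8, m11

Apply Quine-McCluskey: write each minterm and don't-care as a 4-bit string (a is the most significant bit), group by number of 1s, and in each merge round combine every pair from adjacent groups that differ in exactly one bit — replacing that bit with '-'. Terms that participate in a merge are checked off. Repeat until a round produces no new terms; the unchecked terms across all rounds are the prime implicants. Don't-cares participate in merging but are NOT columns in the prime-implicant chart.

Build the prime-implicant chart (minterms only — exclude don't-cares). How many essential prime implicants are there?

[col 0] 0000*, 0100*, 1000*, 1001*, 1010*, 1011*
[col 1] -000, 0-00, 10-0*, 10-1*, 100-*, 101-*
[col 2] 10--
Prime implicants: -000, 0-00, 10--
PI chart (minterm → PIs covering it):
  0 | -000,0-00
  4 | 0-00  (sole → essential)
  9 | 10--  (sole → essential)
  10 | 10--  (sole → essential)
Essential prime implicants: 0-00, 10--

2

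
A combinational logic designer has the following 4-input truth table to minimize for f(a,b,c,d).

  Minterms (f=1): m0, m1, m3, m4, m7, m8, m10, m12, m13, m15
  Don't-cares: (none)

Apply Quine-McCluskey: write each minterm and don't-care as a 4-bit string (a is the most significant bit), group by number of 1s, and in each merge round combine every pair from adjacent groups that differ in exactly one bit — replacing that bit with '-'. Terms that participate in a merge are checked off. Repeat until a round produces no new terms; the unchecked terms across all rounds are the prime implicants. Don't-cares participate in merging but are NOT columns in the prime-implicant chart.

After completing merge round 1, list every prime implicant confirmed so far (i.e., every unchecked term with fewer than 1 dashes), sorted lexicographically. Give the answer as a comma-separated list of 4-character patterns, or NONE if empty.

NONE

Round 0: 0000✓ 0001✓ 0011✓ 0100✓ 0111✓ 1000✓ 1010✓ 1100✓ 1101✓ 1111✓
Round 1: -000✓ -100✓ -111 0-00✓ 0-11 00-1 000- 1-00✓ 10-0 11-1 110-
Round 2: --00
PIs = {--00, -111, 0-11, 00-1, 000-, 10-0, 11-1, 110-}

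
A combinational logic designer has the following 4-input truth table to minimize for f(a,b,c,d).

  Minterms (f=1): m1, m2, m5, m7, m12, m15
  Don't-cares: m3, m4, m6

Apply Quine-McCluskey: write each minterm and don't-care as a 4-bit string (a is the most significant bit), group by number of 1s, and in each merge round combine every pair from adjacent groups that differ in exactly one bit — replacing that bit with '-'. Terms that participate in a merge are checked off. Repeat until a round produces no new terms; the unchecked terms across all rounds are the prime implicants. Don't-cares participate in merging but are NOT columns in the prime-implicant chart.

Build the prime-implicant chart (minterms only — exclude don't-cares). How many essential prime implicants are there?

[col 0] 0001*, 0010*, 0011*, 0100*, 0101*, 0110*, 0111*, 1100*, 1111*
[col 1] -100, -111, 0-01*, 0-10*, 0-11*, 00-1*, 001-*, 01-0*, 01-1*, 010-*, 011-*
[col 2] 0--1, 0-1-, 01--
Prime implicants: -100, -111, 0--1, 0-1-, 01--
PI chart (minterm → PIs covering it):
  1 | 0--1  (sole → essential)
  2 | 0-1-  (sole → essential)
  5 | 0--1,01--
  7 | -111,0--1,0-1-,01--
  12 | -100  (sole → essential)
  15 | -111  (sole → essential)
Essential prime implicants: -100, -111, 0--1, 0-1-

4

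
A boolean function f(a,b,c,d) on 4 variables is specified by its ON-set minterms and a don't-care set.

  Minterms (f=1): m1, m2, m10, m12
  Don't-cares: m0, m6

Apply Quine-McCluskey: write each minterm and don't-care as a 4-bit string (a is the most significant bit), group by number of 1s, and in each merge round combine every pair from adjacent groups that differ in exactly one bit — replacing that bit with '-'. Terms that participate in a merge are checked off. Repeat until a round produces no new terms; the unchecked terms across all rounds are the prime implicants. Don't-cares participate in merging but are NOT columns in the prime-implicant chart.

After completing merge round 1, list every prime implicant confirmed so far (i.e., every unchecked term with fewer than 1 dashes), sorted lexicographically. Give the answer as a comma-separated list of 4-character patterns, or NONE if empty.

1100

size-2^0 implicants → 0000(✓)  0001(✓)  0010(✓)  0110(✓)  1010(✓)  1100
size-2^1 implicants → -010  0-10  00-0  000-
Unchecked terms (primes): -010, 0-10, 00-0, 000-, 1100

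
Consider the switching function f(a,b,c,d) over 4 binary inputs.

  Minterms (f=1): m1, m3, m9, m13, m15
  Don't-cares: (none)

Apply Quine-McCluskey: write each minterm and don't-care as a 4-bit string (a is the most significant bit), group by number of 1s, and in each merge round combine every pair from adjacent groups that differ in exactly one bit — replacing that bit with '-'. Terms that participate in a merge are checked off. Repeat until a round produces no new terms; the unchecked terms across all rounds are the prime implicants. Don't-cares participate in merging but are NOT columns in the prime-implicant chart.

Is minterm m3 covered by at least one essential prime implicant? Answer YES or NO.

YES

[col 0] 0001*, 0011*, 1001*, 1101*, 1111*
[col 1] -001, 00-1, 1-01, 11-1
Prime implicants: -001, 00-1, 1-01, 11-1
PI chart (minterm → PIs covering it):
  1 | -001,00-1
  3 | 00-1  (sole → essential)
  9 | -001,1-01
  13 | 1-01,11-1
  15 | 11-1  (sole → essential)
Essential prime implicants: 00-1, 11-1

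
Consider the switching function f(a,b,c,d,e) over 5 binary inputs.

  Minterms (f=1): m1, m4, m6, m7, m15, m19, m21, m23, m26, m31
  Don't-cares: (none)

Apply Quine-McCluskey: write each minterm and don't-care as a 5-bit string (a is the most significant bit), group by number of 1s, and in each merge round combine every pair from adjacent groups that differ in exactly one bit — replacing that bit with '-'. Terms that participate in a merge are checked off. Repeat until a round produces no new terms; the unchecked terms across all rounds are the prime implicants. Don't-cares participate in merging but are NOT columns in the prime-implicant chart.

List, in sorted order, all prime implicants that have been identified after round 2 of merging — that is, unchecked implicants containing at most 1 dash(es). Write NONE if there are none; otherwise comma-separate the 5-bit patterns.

00001, 001-0, 0011-, 10-11, 101-1, 11010

Round 0: 00001 00100✓ 00110✓ 00111✓ 01111✓ 10011✓ 10101✓ 10111✓ 11010 11111✓
Round 1: -0111✓ -1111✓ 0-111✓ 001-0 0011- 1-111✓ 10-11 101-1
Round 2: --111
PIs = {--111, 00001, 001-0, 0011-, 10-11, 101-1, 11010}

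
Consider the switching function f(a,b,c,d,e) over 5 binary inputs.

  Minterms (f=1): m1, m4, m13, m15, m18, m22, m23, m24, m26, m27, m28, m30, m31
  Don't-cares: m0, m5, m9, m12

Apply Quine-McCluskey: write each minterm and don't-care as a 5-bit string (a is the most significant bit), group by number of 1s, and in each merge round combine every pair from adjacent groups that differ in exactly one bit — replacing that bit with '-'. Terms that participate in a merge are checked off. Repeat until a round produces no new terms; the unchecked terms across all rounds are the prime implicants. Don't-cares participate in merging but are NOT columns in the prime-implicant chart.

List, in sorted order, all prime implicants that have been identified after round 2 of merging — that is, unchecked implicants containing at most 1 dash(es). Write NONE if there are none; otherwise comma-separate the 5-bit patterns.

Round 0: 00000✓ 00001✓ 00100✓ 00101✓ 01001✓ 01100✓ 01101✓ 01111✓ 10010✓ 10110✓ 10111✓ 11000✓ 11010✓ 11011✓ 11100✓ 11110✓ 11111✓
Round 1: -1100 -1111 0-001✓ 0-100✓ 0-101✓ 00-00✓ 00-01✓ 0000-✓ 0010-✓ 01-01✓ 011-1 0110-✓ 1-010✓ 1-110✓ 1-111✓ 10-10✓ 1011-✓ 11-00✓ 11-10✓ 11-11✓ 110-0✓ 1101-✓ 111-0✓ 1111-✓
Round 2: 0--01 0-10- 00-0- 1--10 1-11- 11--0 11-1-
PIs = {-1100, -1111, 0--01, 0-10-, 00-0-, 011-1, 1--10, 1-11-, 11--0, 11-1-}

-1100, -1111, 011-1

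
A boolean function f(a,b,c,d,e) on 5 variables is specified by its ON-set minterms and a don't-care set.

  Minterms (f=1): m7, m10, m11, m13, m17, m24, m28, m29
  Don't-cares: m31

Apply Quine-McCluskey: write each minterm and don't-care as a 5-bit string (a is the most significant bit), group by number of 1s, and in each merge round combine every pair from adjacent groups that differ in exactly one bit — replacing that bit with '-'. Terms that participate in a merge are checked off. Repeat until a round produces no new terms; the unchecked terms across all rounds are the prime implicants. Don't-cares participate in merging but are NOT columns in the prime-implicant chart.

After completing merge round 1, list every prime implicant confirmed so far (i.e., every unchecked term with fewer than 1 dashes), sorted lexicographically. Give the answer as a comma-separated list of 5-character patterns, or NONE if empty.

00111, 10001

size-2^0 implicants → 00111  01010(✓)  01011(✓)  01101(✓)  10001  11000(✓)  11100(✓)  11101(✓)  11111(✓)
size-2^1 implicants → -1101  0101-  11-00  111-1  1110-
Unchecked terms (primes): -1101, 00111, 0101-, 10001, 11-00, 111-1, 1110-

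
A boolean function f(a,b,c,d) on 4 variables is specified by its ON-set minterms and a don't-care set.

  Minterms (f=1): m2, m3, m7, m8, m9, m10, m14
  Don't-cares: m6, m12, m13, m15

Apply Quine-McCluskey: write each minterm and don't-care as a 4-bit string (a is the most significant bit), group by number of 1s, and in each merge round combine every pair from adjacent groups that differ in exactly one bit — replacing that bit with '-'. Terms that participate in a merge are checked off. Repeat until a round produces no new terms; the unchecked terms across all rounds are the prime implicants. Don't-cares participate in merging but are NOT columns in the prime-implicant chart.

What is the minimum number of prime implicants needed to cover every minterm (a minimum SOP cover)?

3

size-2^0 implicants → 0010(✓)  0011(✓)  0110(✓)  0111(✓)  1000(✓)  1001(✓)  1010(✓)  1100(✓)  1101(✓)  1110(✓)  1111(✓)
size-2^1 implicants → -010(✓)  -110(✓)  -111(✓)  0-10(✓)  0-11(✓)  001-(✓)  011-(✓)  1-00(✓)  1-01(✓)  1-10(✓)  10-0(✓)  100-(✓)  11-0(✓)  11-1(✓)  110-(✓)  111-(✓)
size-2^2 implicants → --10  -11-  0-1-  1--0  1-0-  11--
Unchecked terms (primes): --10, -11-, 0-1-, 1--0, 1-0-, 11--
Minterm coverage:
  m2 ⊆ --10,0-1-
  m3 ⊆ 0-1- [E]
  m7 ⊆ -11-,0-1-
  m8 ⊆ 1--0,1-0-
  m9 ⊆ 1-0- [E]
  m10 ⊆ --10,1--0
  m14 ⊆ --10,-11-,1--0,11--
E = {0-1-, 1-0-}
Petrick residual → --10
Cover = cd' + a'c + ac'  |cover|=3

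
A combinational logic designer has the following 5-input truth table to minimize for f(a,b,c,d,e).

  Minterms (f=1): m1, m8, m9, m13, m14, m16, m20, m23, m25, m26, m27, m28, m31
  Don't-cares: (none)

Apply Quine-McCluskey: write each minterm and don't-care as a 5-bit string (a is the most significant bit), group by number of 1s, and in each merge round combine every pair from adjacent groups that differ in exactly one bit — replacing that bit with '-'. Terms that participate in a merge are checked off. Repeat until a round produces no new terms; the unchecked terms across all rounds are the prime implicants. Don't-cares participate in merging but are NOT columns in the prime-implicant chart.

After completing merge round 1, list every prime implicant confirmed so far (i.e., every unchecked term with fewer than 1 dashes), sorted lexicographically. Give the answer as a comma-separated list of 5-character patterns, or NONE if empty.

01110

Round 0: 00001✓ 01000✓ 01001✓ 01101✓ 01110 10000✓ 10100✓ 10111✓ 11001✓ 11010✓ 11011✓ 11100✓ 11111✓
Round 1: -1001 0-001 01-01 0100- 1-100 1-111 10-00 11-11 110-1 1101-
PIs = {-1001, 0-001, 01-01, 0100-, 01110, 1-100, 1-111, 10-00, 11-11, 110-1, 1101-}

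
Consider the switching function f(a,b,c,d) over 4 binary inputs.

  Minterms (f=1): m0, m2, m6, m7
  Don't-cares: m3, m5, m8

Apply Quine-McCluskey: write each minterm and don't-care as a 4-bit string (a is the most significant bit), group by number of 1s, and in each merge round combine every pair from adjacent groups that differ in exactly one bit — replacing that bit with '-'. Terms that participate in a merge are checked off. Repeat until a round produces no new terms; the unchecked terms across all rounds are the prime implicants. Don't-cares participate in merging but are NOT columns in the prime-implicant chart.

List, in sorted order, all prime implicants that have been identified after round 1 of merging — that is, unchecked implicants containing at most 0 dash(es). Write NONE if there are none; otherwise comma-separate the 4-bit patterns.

size-2^0 implicants → 0000(✓)  0010(✓)  0011(✓)  0101(✓)  0110(✓)  0111(✓)  1000(✓)
size-2^1 implicants → -000  0-10(✓)  0-11(✓)  00-0  001-(✓)  01-1  011-(✓)
size-2^2 implicants → 0-1-
Unchecked terms (primes): -000, 0-1-, 00-0, 01-1

NONE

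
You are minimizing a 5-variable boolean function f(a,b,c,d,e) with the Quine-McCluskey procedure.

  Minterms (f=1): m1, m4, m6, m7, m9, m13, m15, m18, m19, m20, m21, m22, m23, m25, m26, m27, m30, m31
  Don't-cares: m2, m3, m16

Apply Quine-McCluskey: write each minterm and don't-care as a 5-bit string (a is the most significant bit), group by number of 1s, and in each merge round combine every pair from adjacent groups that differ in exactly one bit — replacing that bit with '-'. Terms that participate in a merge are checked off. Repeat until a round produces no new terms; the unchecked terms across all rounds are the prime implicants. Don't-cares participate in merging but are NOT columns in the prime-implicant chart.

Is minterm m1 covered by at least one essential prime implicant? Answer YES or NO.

NO

Round 0: 00001✓ 00010✓ 00011✓ 00100✓ 00110✓ 00111✓ 01001✓ 01101✓ 01111✓ 10000✓ 10010✓ 10011✓ 10100✓ 10101✓ 10110✓ 10111✓ 11001✓ 11010✓ 11011✓ 11110✓ 11111✓
Round 1: -0010✓ -0011✓ -0100✓ -0110✓ -0111✓ -1001 -1111✓ 0-001 0-111✓ 00-10✓ 00-11✓ 000-1 0001-✓ 001-0✓ 0011-✓ 01-01 011-1 1-010✓ 1-011✓ 1-110✓ 1-111✓ 10-00✓ 10-10✓ 10-11✓ 100-0✓ 1001-✓ 101-0✓ 101-1✓ 1010-✓ 1011-✓ 11-10✓ 11-11✓ 110-1 1101-✓ 1111-✓
Round 2: --111 -0-10✓ -0-11✓ -001-✓ -01-0 -011-✓ 00-1-✓ 1--10✓ 1--11✓ 1-01-✓ 1-11-✓ 10--0 10-1-✓ 101-- 11-1-✓
Round 3: -0-1- 1--1-
PIs = {--111, -0-1-, -01-0, -1001, 0-001, 000-1, 01-01, 011-1, 1--1-, 10--0, 101--, 110-1}
Coverage chart:
  m1: 0-001,000-1
  m4: -01-0 ←essential
  m6: -0-1-,-01-0
  m7: --111,-0-1-
  m9: -1001,0-001,01-01
  m13: 01-01,011-1
  m15: --111,011-1
  m18: -0-1-,1--1-,10--0
  m19: -0-1-,1--1-
  m20: -01-0,10--0,101--
  m21: 101-- ←essential
  m22: -0-1-,-01-0,1--1-,10--0,101--
  m23: --111,-0-1-,1--1-,101--
  m25: -1001,110-1
  m26: 1--1- ←essential
  m27: 1--1-,110-1
  m30: 1--1- ←essential
  m31: --111,1--1-
Essential: -01-0, 1--1-, 101--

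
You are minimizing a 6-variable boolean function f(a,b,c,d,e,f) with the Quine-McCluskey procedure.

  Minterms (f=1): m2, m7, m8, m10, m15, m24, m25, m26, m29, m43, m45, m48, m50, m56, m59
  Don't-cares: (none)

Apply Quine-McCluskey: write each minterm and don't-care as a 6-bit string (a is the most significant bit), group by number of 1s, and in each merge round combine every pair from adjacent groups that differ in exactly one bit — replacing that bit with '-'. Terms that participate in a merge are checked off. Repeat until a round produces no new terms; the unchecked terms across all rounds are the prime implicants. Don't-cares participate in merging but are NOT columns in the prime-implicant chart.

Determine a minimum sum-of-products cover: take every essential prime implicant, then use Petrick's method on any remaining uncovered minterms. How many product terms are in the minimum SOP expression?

8

[col 0] 000010*, 000111*, 001000*, 001010*, 001111*, 011000*, 011001*, 011010*, 011101*, 101011*, 101101, 110000*, 110010*, 111000*, 111011*
[col 1] -11000, 0-1000*, 0-1010*, 00-010, 00-111, 0010-0*, 011-01, 0110-0*, 01100-, 1-1011, 11-000, 1100-0
[col 2] 0-10-0
Prime implicants: -11000, 0-10-0, 00-010, 00-111, 011-01, 01100-, 1-1011, 101101, 11-000, 1100-0
PI chart (minterm → PIs covering it):
  2 | 00-010  (sole → essential)
  7 | 00-111  (sole → essential)
  8 | 0-10-0  (sole → essential)
  10 | 0-10-0,00-010
  15 | 00-111  (sole → essential)
  24 | -11000,0-10-0,01100-
  25 | 011-01,01100-
  26 | 0-10-0  (sole → essential)
  29 | 011-01  (sole → essential)
  43 | 1-1011  (sole → essential)
  45 | 101101  (sole → essential)
  48 | 11-000,1100-0
  50 | 1100-0  (sole → essential)
  56 | -11000,11-000
  59 | 1-1011  (sole → essential)
Essential prime implicants: 0-10-0, 00-010, 00-111, 011-01, 1-1011, 101101, 1100-0
Petrick residual → -11000
Minimum SOP uses 8 PIs: bcd'e'f' + a'cd'f' + a'b'd'ef' + a'b'def + a'bce'f + acd'ef + ab'cde'f + abc'd'f'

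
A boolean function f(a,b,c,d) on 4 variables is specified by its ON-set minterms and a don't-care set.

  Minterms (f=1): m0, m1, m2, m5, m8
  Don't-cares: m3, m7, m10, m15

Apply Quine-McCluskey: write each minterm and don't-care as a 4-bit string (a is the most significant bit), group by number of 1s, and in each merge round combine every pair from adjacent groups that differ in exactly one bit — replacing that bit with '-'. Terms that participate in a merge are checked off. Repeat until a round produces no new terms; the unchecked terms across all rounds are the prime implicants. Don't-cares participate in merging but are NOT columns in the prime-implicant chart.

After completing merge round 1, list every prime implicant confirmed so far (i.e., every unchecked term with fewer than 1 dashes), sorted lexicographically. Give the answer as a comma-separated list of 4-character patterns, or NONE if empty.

Round 0: 0000✓ 0001✓ 0010✓ 0011✓ 0101✓ 0111✓ 1000✓ 1010✓ 1111✓
Round 1: -000✓ -010✓ -111 0-01✓ 0-11✓ 00-0✓ 00-1✓ 000-✓ 001-✓ 01-1✓ 10-0✓
Round 2: -0-0 0--1 00--
PIs = {-0-0, -111, 0--1, 00--}

NONE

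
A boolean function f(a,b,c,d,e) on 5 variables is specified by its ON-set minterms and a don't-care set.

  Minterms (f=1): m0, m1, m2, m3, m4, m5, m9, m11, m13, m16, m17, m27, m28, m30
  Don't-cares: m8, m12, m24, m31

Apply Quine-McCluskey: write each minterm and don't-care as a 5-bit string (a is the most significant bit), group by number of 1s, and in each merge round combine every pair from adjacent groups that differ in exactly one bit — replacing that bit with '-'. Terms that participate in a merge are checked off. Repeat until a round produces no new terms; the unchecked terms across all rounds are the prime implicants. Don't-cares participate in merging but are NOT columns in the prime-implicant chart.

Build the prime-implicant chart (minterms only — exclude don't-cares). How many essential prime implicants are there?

Round 0: 00000✓ 00001✓ 00010✓ 00011✓ 00100✓ 00101✓ 01000✓ 01001✓ 01011✓ 01100✓ 01101✓ 10000✓ 10001✓ 11000✓ 11011✓ 11100✓ 11110✓ 11111✓
Round 1: -0000✓ -0001✓ -1000✓ -1011 -1100✓ 0-000✓ 0-001✓ 0-011✓ 0-100✓ 0-101✓ 00-00✓ 00-01✓ 000-0✓ 000-1✓ 0000-✓ 0001-✓ 0010-✓ 01-00✓ 01-01✓ 010-1✓ 0100-✓ 0110-✓ 1-000✓ 1000-✓ 11-00✓ 11-11 111-0 1111-
Round 2: --000 -000- -1-00 0--00✓ 0--01✓ 0-0-1 0-00-✓ 0-10-✓ 00-0-✓ 000-- 01-0-✓
Round 3: 0--0-
PIs = {--000, -000-, -1-00, -1011, 0--0-, 0-0-1, 000--, 11-11, 111-0, 1111-}
Coverage chart:
  m0: --000,-000-,0--0-,000--
  m1: -000-,0--0-,0-0-1,000--
  m2: 000-- ←essential
  m3: 0-0-1,000--
  m4: 0--0- ←essential
  m5: 0--0- ←essential
  m9: 0--0-,0-0-1
  m11: -1011,0-0-1
  m13: 0--0- ←essential
  m16: --000,-000-
  m17: -000- ←essential
  m27: -1011,11-11
  m28: -1-00,111-0
  m30: 111-0,1111-
Essential: -000-, 0--0-, 000--

3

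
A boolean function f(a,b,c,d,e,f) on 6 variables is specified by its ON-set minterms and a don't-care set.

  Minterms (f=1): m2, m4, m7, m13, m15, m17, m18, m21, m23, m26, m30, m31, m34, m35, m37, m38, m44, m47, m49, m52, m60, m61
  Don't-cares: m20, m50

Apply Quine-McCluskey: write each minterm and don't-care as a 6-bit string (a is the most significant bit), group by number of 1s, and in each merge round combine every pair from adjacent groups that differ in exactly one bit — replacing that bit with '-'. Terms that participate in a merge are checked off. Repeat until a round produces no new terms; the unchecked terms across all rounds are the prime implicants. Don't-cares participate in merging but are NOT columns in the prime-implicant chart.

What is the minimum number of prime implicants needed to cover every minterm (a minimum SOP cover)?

Round 0: 000010✓ 000100✓ 000111✓ 001101✓ 001111✓ 010001✓ 010010✓ 010100✓ 010101✓ 010111✓ 011010✓ 011110✓ 011111✓ 100010✓ 100011✓ 100101 100110✓ 101100✓ 101111✓ 110001✓ 110010✓ 110100✓ 111100✓ 111101✓
Round 1: -00010✓ -01111 -10001 -10010✓ -10100 0-0010✓ 0-0100 0-0111✓ 0-1111✓ 00-111✓ 0011-1 01-010 01-111✓ 010-01 0101-1 01010- 011-10 01111- 1-0010✓ 1-1100 100-10 10001- 11-100 11110-
Round 2: --0010 0--111
PIs = {--0010, -01111, -10001, -10100, 0--111, 0-0100, 0011-1, 01-010, 010-01, 0101-1, 01010-, 011-10, 01111-, 1-1100, 100-10, 10001-, 100101, 11-100, 11110-}
Coverage chart:
  m2: --0010 ←essential
  m4: 0-0100 ←essential
  m7: 0--111 ←essential
  m13: 0011-1 ←essential
  m15: -01111,0--111,0011-1
  m17: -10001,010-01
  m18: --0010,01-010
  m21: 010-01,0101-1,01010-
  m23: 0--111,0101-1
  m26: 01-010,011-10
  m30: 011-10,01111-
  m31: 0--111,01111-
  m34: --0010,100-10,10001-
  m35: 10001- ←essential
  m37: 100101 ←essential
  m38: 100-10 ←essential
  m44: 1-1100 ←essential
  m47: -01111 ←essential
  m49: -10001 ←essential
  m52: -10100,11-100
  m60: 1-1100,11-100,11110-
  m61: 11110- ←essential
Essential: --0010, -01111, -10001, 0--111, 0-0100, 0011-1, 1-1100, 100-10, 10001-, 100101, 11110-
Petrick residual → -10100, 010-01, 011-10
Min cover (14 terms): c'd'ef' + b'cdef + bc'd'e'f + bc'de'f' + a'def + a'c'de'f' + a'b'cdf + a'bc'e'f + a'bcef' + acde'f' + ab'c'ef' + ab'c'd'e + ab'c'de'f + abcde'

14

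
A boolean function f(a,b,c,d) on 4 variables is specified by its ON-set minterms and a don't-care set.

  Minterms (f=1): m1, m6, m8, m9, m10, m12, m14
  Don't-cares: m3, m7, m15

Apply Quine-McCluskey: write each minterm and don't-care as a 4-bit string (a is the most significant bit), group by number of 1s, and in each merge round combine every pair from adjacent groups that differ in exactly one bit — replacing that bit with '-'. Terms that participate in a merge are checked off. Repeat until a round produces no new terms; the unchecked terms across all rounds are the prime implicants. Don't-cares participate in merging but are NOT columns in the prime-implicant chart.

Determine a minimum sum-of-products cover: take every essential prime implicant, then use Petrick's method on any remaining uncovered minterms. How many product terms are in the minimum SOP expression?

3

Round 0: 0001✓ 0011✓ 0110✓ 0111✓ 1000✓ 1001✓ 1010✓ 1100✓ 1110✓ 1111✓
Round 1: -001 -110✓ -111✓ 0-11 00-1 011-✓ 1-00✓ 1-10✓ 10-0✓ 100- 11-0✓ 111-✓
Round 2: -11- 1--0
PIs = {-001, -11-, 0-11, 00-1, 1--0, 100-}
Coverage chart:
  m1: -001,00-1
  m6: -11- ←essential
  m8: 1--0,100-
  m9: -001,100-
  m10: 1--0 ←essential
  m12: 1--0 ←essential
  m14: -11-,1--0
Essential: -11-, 1--0
Petrick residual → -001
Min cover (3 terms): b'c'd + bc + ad'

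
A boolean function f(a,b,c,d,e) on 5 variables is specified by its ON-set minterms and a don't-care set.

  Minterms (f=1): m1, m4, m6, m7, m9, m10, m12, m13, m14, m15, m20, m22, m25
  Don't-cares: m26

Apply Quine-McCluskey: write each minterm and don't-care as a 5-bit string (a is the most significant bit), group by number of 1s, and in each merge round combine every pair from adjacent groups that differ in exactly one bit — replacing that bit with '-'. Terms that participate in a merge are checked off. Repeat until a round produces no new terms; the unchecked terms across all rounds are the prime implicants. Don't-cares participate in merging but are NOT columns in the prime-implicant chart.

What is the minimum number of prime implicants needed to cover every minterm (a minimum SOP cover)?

Round 0: 00001✓ 00100✓ 00110✓ 00111✓ 01001✓ 01010✓ 01100✓ 01101✓ 01110✓ 01111✓ 10100✓ 10110✓ 11001✓ 11010✓
Round 1: -0100✓ -0110✓ -1001 -1010 0-001 0-100✓ 0-110✓ 0-111✓ 001-0✓ 0011-✓ 01-01 01-10 011-0✓ 011-1✓ 0110-✓ 0111-✓ 101-0✓
Round 2: -01-0 0-1-0 0-11- 011--
PIs = {-01-0, -1001, -1010, 0-001, 0-1-0, 0-11-, 01-01, 01-10, 011--}
Coverage chart:
  m1: 0-001 ←essential
  m4: -01-0,0-1-0
  m6: -01-0,0-1-0,0-11-
  m7: 0-11- ←essential
  m9: -1001,0-001,01-01
  m10: -1010,01-10
  m12: 0-1-0,011--
  m13: 01-01,011--
  m14: 0-1-0,0-11-,01-10,011--
  m15: 0-11-,011--
  m20: -01-0 ←essential
  m22: -01-0 ←essential
  m25: -1001 ←essential
Essential: -01-0, -1001, 0-001, 0-11-
Petrick residual → -1010, 011--
Min cover (6 terms): b'ce' + bc'd'e + bc'de' + a'c'd'e + a'cd + a'bc

6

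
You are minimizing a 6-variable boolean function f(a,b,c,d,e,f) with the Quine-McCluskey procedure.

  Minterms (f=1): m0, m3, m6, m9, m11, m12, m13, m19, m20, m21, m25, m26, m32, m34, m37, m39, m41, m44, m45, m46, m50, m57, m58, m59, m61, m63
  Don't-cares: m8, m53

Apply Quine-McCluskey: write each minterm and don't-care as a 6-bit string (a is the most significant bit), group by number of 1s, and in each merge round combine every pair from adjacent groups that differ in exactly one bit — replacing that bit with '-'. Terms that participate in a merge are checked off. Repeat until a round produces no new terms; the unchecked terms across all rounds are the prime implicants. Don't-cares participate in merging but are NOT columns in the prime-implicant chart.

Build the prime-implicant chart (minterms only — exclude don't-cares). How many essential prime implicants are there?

8

size-2^0 implicants → 000000(✓)  000011(✓)  000110  001000(✓)  001001(✓)  001011(✓)  001100(✓)  001101(✓)  010011(✓)  010100(✓)  010101(✓)  011001(✓)  011010(✓)  100000(✓)  100010(✓)  100101(✓)  100111(✓)  101001(✓)  101100(✓)  101101(✓)  101110(✓)  110010(✓)  110101(✓)  111001(✓)  111010(✓)  111011(✓)  111101(✓)  111111(✓)
size-2^1 implicants → -00000  -01001(✓)  -01100(✓)  -01101(✓)  -10101  -11001(✓)  -11010  0-0011  0-1001(✓)  00-000  00-011  001-00(✓)  001-01(✓)  0010-1  00100-(✓)  00110-(✓)  01010-  1-0010  1-0101(✓)  1-1001(✓)  1-1101(✓)  10-101(✓)  1000-0  1001-1  101-01(✓)  1011-0  10110-(✓)  11-010  11-101(✓)  111-01(✓)  111-11(✓)  1110-1(✓)  11101-  1111-1(✓)
size-2^2 implicants → --1001  -01-01  -0110-  001-0-  1--101  1-1-01  111--1
Unchecked terms (primes): --1001, -00000, -01-01, -0110-, -10101, -11010, 0-0011, 00-000, 00-011, 000110, 001-0-, 0010-1, 01010-, 1--101, 1-0010, 1-1-01, 1000-0, 1001-1, 1011-0, 11-010, 111--1, 11101-
Minterm coverage:
  m0 ⊆ -00000,00-000
  m3 ⊆ 0-0011,00-011
  m6 ⊆ 000110 [E]
  m9 ⊆ --1001,-01-01,001-0-,0010-1
  m11 ⊆ 00-011,0010-1
  m12 ⊆ -0110-,001-0-
  m13 ⊆ -01-01,-0110-,001-0-
  m19 ⊆ 0-0011 [E]
  m20 ⊆ 01010- [E]
  m21 ⊆ -10101,01010-
  m25 ⊆ --1001 [E]
  m26 ⊆ -11010 [E]
  m32 ⊆ -00000,1000-0
  m34 ⊆ 1-0010,1000-0
  m37 ⊆ 1--101,1001-1
  m39 ⊆ 1001-1 [E]
  m41 ⊆ --1001,-01-01,1-1-01
  m44 ⊆ -0110-,1011-0
  m45 ⊆ -01-01,-0110-,1--101,1-1-01
  m46 ⊆ 1011-0 [E]
  m50 ⊆ 1-0010,11-010
  m57 ⊆ --1001,1-1-01,111--1
  m58 ⊆ -11010,11-010,11101-
  m59 ⊆ 111--1,11101-
  m61 ⊆ 1--101,1-1-01,111--1
  m63 ⊆ 111--1 [E]
E = {--1001, -11010, 0-0011, 000110, 01010-, 1001-1, 1011-0, 111--1}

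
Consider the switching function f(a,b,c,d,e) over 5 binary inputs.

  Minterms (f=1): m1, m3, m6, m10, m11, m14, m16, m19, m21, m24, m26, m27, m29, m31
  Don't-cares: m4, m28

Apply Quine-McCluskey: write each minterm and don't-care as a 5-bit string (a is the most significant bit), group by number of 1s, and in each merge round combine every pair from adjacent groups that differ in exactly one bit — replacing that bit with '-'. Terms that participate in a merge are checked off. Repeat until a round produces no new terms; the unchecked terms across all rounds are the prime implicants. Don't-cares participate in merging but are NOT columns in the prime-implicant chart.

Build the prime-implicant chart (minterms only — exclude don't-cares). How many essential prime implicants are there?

4

size-2^0 implicants → 00001(✓)  00011(✓)  00100(✓)  00110(✓)  01010(✓)  01011(✓)  01110(✓)  10000(✓)  10011(✓)  10101(✓)  11000(✓)  11010(✓)  11011(✓)  11100(✓)  11101(✓)  11111(✓)
size-2^1 implicants → -0011(✓)  -1010(✓)  -1011(✓)  0-011(✓)  0-110  000-1  001-0  01-10  0101-(✓)  1-000  1-011(✓)  1-101  11-00  11-11  110-0  1101-(✓)  111-1  1110-
size-2^2 implicants → --011  -101-
Unchecked terms (primes): --011, -101-, 0-110, 000-1, 001-0, 01-10, 1-000, 1-101, 11-00, 11-11, 110-0, 111-1, 1110-
Minterm coverage:
  m1 ⊆ 000-1 [E]
  m3 ⊆ --011,000-1
  m6 ⊆ 0-110,001-0
  m10 ⊆ -101-,01-10
  m11 ⊆ --011,-101-
  m14 ⊆ 0-110,01-10
  m16 ⊆ 1-000 [E]
  m19 ⊆ --011 [E]
  m21 ⊆ 1-101 [E]
  m24 ⊆ 1-000,11-00,110-0
  m26 ⊆ -101-,110-0
  m27 ⊆ --011,-101-,11-11
  m29 ⊆ 1-101,111-1,1110-
  m31 ⊆ 11-11,111-1
E = {--011, 000-1, 1-000, 1-101}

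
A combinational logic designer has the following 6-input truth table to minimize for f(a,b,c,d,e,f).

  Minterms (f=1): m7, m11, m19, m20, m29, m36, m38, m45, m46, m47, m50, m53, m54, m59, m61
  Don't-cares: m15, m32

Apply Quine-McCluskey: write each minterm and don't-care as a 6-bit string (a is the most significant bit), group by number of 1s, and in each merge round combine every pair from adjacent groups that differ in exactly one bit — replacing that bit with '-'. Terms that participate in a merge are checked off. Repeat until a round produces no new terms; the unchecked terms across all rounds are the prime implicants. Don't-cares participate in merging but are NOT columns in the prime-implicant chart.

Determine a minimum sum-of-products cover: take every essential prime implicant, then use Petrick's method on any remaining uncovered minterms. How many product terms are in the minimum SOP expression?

11

[col 0] 000111*, 001011*, 001111*, 010011, 010100, 011101*, 100000*, 100100*, 100110*, 101101*, 101110*, 101111*, 110010*, 110101*, 110110*, 111011, 111101*
[col 1] -01111, -11101, 00-111, 001-11, 1-0110, 1-1101, 10-110, 100-00, 1001-0, 1011-1, 10111-, 11-101, 110-10
Prime implicants: -01111, -11101, 00-111, 001-11, 010011, 010100, 1-0110, 1-1101, 10-110, 100-00, 1001-0, 1011-1, 10111-, 11-101, 110-10, 111011
PI chart (minterm → PIs covering it):
  7 | 00-111  (sole → essential)
  11 | 001-11  (sole → essential)
  19 | 010011  (sole → essential)
  20 | 010100  (sole → essential)
  29 | -11101  (sole → essential)
  36 | 100-00,1001-0
  38 | 1-0110,10-110,1001-0
  45 | 1-1101,1011-1
  46 | 10-110,10111-
  47 | -01111,1011-1,10111-
  50 | 110-10  (sole → essential)
  53 | 11-101  (sole → essential)
  54 | 1-0110,110-10
  59 | 111011  (sole → essential)
  61 | -11101,1-1101,11-101
Essential prime implicants: -11101, 00-111, 001-11, 010011, 010100, 11-101, 110-10, 111011
Petrick residual → 1-1101, 1001-0, 10111-
Minimum SOP uses 11 PIs: bcde'f + a'b'def + a'b'cef + a'bc'd'ef + a'bc'de'f' + acde'f + ab'c'df' + ab'cde + abde'f + abc'ef' + abcd'ef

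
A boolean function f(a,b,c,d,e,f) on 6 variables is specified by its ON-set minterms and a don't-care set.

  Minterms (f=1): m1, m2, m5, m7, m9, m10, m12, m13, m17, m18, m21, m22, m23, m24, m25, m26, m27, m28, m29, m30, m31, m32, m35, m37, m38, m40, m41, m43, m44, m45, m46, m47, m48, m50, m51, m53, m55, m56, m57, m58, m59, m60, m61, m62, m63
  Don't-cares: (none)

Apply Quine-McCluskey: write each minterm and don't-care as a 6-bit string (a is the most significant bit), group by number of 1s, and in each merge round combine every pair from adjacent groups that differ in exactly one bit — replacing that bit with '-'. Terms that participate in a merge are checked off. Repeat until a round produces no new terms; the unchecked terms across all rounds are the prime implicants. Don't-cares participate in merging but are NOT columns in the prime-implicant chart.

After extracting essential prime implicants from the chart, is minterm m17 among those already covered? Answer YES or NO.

YES

[col 0] 000001*, 000010*, 000101*, 000111*, 001001*, 001010*, 001100*, 001101*, 010001*, 010010*, 010101*, 010110*, 010111*, 011000*, 011001*, 011010*, 011011*, 011100*, 011101*, 011110*, 011111*, 100000*, 100011*, 100101*, 100110*, 101000*, 101001*, 101011*, 101100*, 101101*, 101110*, 101111*, 110000*, 110010*, 110011*, 110101*, 110111*, 111000*, 111001*, 111010*, 111011*, 111100*, 111101*, 111110*, 111111*
[col 1] -00101*, -01001*, -01100*, -01101*, -10010*, -10101*, -10111*, -11000*, -11001*, -11010*, -11011*, -11100*, -11101*, -11110*, -11111*, 0-0001*, 0-0010*, 0-0101*, 0-0111*, 0-1001*, 0-1010*, 0-1100*, 0-1101*, 00-001*, 00-010*, 00-101*, 000-01*, 0001-1*, 001-01*, 00110-*, 01-001*, 01-010*, 01-101*, 01-110*, 01-111*, 010-01*, 010-10*, 0101-1*, 01011-*, 011-00*, 011-01*, 011-10*, 011-11*, 0110-0*, 0110-1*, 01100-*, 01101-*, 0111-0*, 0111-1*, 01110-*, 01111-*, 1-0000*, 1-0011*, 1-0101*, 1-1000*, 1-1001*, 1-1011*, 1-1100*, 1-1101*, 1-1110*, 1-1111*, 10-000*, 10-011*, 10-101*, 10-110, 101-00*, 101-01*, 101-11*, 1010-1*, 10100-*, 1011-0*, 1011-1*, 10110-*, 10111-*, 11-000*, 11-010*, 11-011*, 11-101*, 11-111*, 110-11*, 1100-0*, 11001-*, 1101-1*, 111-00*, 111-01*, 111-10*, 111-11*, 1110-0*, 1110-1*, 11100-*, 11101-*, 1111-0*, 1111-1*, 11110-*, 11111-*
[col 2] --0101*, --1001*, --1100*, --1101*, -0-101*, -01-01*, -0110-*, -1-010, -1-101*, -1-111*, -101-1*, -11-00*, -11-01*, -11-10*, -11-11*, -110-0*, -110-1*, -1100-*, -1101-*, -111-0*, -111-1*, -1110-*, -1111-*, 0--001*, 0--010, 0--101*, 0-0-01*, 0-01-1, 0-1-01*, 0-110-*, 00--01*, 01--01*, 01--10, 01-1-1*, 01-11-, 011--0*, 011--1*, 011-0-*, 011-1-*, 0110--*, 0111--*, 1--000, 1--011, 1--101*, 1-1-00*, 1-1-01*, 1-1-11*, 1-10-1*, 1-100-*, 1-11-0*, 1-11-1*, 1-110-*, 1-111-*, 101--1*, 101-0-*, 1011--*, 11--11, 11-0-0, 11-01-, 11-1-1*, 111--0*, 111--1*, 111-0-*, 111-1-*, 1110--*, 1111--*
[col 3] ---101, --1-01, --110-, -1-1-1, -11--0*, -11--1*, -11-0-*, -11-1-*, -110--*, -111--*, 0---01, 011---*, 1-1--1, 1-1-0-, 1-11--, 111---*
[col 4] -11---
Prime implicants: ---101, --1-01, --110-, -1-010, -1-1-1, -11---, 0---01, 0--010, 0-01-1, 01--10, 01-11-, 1--000, 1--011, 1-1--1, 1-1-0-, 1-11--, 10-110, 11--11, 11-0-0, 11-01-
PI chart (minterm → PIs covering it):
  1 | 0---01  (sole → essential)
  2 | 0--010  (sole → essential)
  5 | ---101,0---01,0-01-1
  7 | 0-01-1  (sole → essential)
  9 | --1-01,0---01
  10 | 0--010  (sole → essential)
  12 | --110-  (sole → essential)
  13 | ---101,--1-01,--110-,0---01
  17 | 0---01  (sole → essential)
  18 | -1-010,0--010,01--10
  21 | ---101,-1-1-1,0---01,0-01-1
  22 | 01--10,01-11-
  23 | -1-1-1,0-01-1,01-11-
  24 | -11---  (sole → essential)
  25 | --1-01,-11---,0---01
  26 | -1-010,-11---,0--010,01--10
  27 | -11---  (sole → essential)
  28 | --110-,-11---
  29 | ---101,--1-01,--110-,-1-1-1,-11---,0---01
  30 | -11---,01--10,01-11-
  31 | -1-1-1,-11---,01-11-
  32 | 1--000  (sole → essential)
  35 | 1--011  (sole → essential)
  37 | ---101  (sole → essential)
  38 | 10-110  (sole → essential)
  40 | 1--000,1-1-0-
  41 | --1-01,1-1--1,1-1-0-
  43 | 1--011,1-1--1
  44 | --110-,1-1-0-,1-11--
  45 | ---101,--1-01,--110-,1-1--1,1-1-0-,1-11--
  46 | 1-11--,10-110
  47 | 1-1--1,1-11--
  48 | 1--000,11-0-0
  50 | -1-010,11-0-0,11-01-
  51 | 1--011,11--11,11-01-
  53 | ---101,-1-1-1
  55 | -1-1-1,11--11
  56 | -11---,1--000,1-1-0-,11-0-0
  57 | --1-01,-11---,1-1--1,1-1-0-
  58 | -1-010,-11---,11-0-0,11-01-
  59 | -11---,1--011,1-1--1,11--11,11-01-
  60 | --110-,-11---,1-1-0-,1-11--
  61 | ---101,--1-01,--110-,-1-1-1,-11---,1-1--1,1-1-0-,1-11--
  62 | -11---,1-11--
  63 | -1-1-1,-11---,1-1--1,1-11--,11--11
Essential prime implicants: ---101, --110-, -11---, 0---01, 0--010, 0-01-1, 1--000, 1--011, 10-110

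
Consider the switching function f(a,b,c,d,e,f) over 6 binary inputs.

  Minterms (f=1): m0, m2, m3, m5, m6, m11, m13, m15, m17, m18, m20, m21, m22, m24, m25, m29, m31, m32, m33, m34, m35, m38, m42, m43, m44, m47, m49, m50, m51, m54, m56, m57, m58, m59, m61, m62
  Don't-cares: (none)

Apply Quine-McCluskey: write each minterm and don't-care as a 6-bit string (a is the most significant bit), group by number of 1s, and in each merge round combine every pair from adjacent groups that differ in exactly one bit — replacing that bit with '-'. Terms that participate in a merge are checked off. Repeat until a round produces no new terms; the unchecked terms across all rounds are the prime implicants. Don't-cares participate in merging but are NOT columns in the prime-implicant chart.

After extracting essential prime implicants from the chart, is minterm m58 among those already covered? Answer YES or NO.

YES

size-2^0 implicants → 000000(✓)  000010(✓)  000011(✓)  000101(✓)  000110(✓)  001011(✓)  001101(✓)  001111(✓)  010001(✓)  010010(✓)  010100(✓)  010101(✓)  010110(✓)  011000(✓)  011001(✓)  011101(✓)  011111(✓)  100000(✓)  100001(✓)  100010(✓)  100011(✓)  100110(✓)  101010(✓)  101011(✓)  101100  101111(✓)  110001(✓)  110010(✓)  110011(✓)  110110(✓)  111000(✓)  111001(✓)  111010(✓)  111011(✓)  111101(✓)  111110(✓)
size-2^1 implicants → -00000(✓)  -00010(✓)  -00011(✓)  -00110(✓)  -01011(✓)  -01111(✓)  -10001(✓)  -10010(✓)  -10110(✓)  -11000(✓)  -11001(✓)  -11101(✓)  0-0010(✓)  0-0101(✓)  0-0110(✓)  0-1101(✓)  0-1111(✓)  00-011(✓)  00-101(✓)  000-10(✓)  0000-0(✓)  00001-(✓)  001-11(✓)  0011-1(✓)  01-001(✓)  01-101(✓)  010-01(✓)  010-10(✓)  0101-0  01010-  011-01(✓)  01100-(✓)  0111-1(✓)  1-0001(✓)  1-0010(✓)  1-0011(✓)  1-0110(✓)  1-1010(✓)  1-1011(✓)  10-010(✓)  10-011(✓)  100-10(✓)  1000-0(✓)  1000-1(✓)  10000-(✓)  10001-(✓)  101-11(✓)  10101-(✓)  11-001(✓)  11-010(✓)  11-011(✓)  11-110(✓)  110-10(✓)  1100-1(✓)  11001-(✓)  111-01(✓)  111-10(✓)  1110-0(✓)  1110-1(✓)  11100-(✓)  11101-(✓)
size-2^2 implicants → --0010(✓)  --0110(✓)  -0-011  -00-10(✓)  -000-0  -0001-  -01-11  -1-001  -10-10(✓)  -11-01  -1100-  0--101  0-0-10(✓)  0-11-1  01--01  1--010(✓)  1--011(✓)  1-0-10(✓)  1-00-1  1-001-(✓)  1-101-(✓)  10-01-(✓)  1000--  11--10  11-0-1  11-01-(✓)  1110--
size-2^3 implicants → --0-10  1--01-
Unchecked terms (primes): --0-10, -0-011, -000-0, -0001-, -01-11, -1-001, -11-01, -1100-, 0--101, 0-11-1, 01--01, 0101-0, 01010-, 1--01-, 1-00-1, 1000--, 101100, 11--10, 11-0-1, 1110--
Minterm coverage:
  m0 ⊆ -000-0 [E]
  m2 ⊆ --0-10,-000-0,-0001-
  m3 ⊆ -0-011,-0001-
  m5 ⊆ 0--101 [E]
  m6 ⊆ --0-10 [E]
  m11 ⊆ -0-011,-01-11
  m13 ⊆ 0--101,0-11-1
  m15 ⊆ -01-11,0-11-1
  m17 ⊆ -1-001,01--01
  m18 ⊆ --0-10 [E]
  m20 ⊆ 0101-0,01010-
  m21 ⊆ 0--101,01--01,01010-
  m22 ⊆ --0-10,0101-0
  m24 ⊆ -1100- [E]
  m25 ⊆ -1-001,-11-01,-1100-,01--01
  m29 ⊆ -11-01,0--101,0-11-1,01--01
  m31 ⊆ 0-11-1 [E]
  m32 ⊆ -000-0,1000--
  m33 ⊆ 1-00-1,1000--
  m34 ⊆ --0-10,-000-0,-0001-,1--01-,1000--
  m35 ⊆ -0-011,-0001-,1--01-,1-00-1,1000--
  m38 ⊆ --0-10 [E]
  m42 ⊆ 1--01- [E]
  m43 ⊆ -0-011,-01-11,1--01-
  m44 ⊆ 101100 [E]
  m47 ⊆ -01-11 [E]
  m49 ⊆ -1-001,1-00-1,11-0-1
  m50 ⊆ --0-10,1--01-,11--10
  m51 ⊆ 1--01-,1-00-1,11-0-1
  m54 ⊆ --0-10,11--10
  m56 ⊆ -1100-,1110--
  m57 ⊆ -1-001,-11-01,-1100-,11-0-1,1110--
  m58 ⊆ 1--01-,11--10,1110--
  m59 ⊆ 1--01-,11-0-1,1110--
  m61 ⊆ -11-01 [E]
  m62 ⊆ 11--10 [E]
E = {--0-10, -000-0, -01-11, -11-01, -1100-, 0--101, 0-11-1, 1--01-, 101100, 11--10}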